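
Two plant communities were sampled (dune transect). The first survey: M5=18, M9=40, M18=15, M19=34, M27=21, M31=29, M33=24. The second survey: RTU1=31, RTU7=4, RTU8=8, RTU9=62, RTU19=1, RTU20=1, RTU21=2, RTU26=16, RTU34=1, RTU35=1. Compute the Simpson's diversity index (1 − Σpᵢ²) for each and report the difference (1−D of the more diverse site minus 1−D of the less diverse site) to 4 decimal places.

0.1616

The first survey: N=181, proportions 0.099448, 0.220994, 0.082873, 0.187845, 0.116022, 0.160221, 0.132597, giving 1−D = 0.842404 (working shown to 6 dp, full precision carried).
The second survey: N=127, proportions 0.244094, 0.031496, 0.062992, 0.488189, 0.007874, 0.007874, 0.015748, 0.125984, 0.007874, 0.007874, giving 1−D = 0.680761.
Difference = |0.842404 − 0.680761| = 0.161643, i.e. 0.1616 to 4 decimal places.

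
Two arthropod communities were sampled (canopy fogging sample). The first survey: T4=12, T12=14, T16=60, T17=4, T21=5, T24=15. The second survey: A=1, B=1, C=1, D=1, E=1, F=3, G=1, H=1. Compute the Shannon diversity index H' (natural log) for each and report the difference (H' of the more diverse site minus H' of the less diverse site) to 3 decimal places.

The first survey: N=110, proportions 0.10909, 0.12727, 0.54545, 0.03636, 0.04545, 0.13636, giving H' = 1.36739 (working shown to 5 dp, full precision carried).
The second survey: N=10, proportions 0.1, 0.1, 0.1, 0.1, 0.1, 0.3, 0.1, 0.1, giving H' = 1.97300.
Difference = |1.36739 − 1.97300| = 0.60561, i.e. 0.606 to 3 decimal places.

0.606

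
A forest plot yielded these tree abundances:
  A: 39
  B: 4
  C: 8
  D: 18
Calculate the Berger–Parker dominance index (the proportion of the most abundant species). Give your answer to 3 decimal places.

0.565

Total N = 39+4+8+18 = 69, so the proportions are 0.56522, 0.05797, 0.11594, 0.26087 (working shown to 5 dp, full precision carried).
The largest proportion is 0.56522, i.e. d = 0.565 to 3 decimal places.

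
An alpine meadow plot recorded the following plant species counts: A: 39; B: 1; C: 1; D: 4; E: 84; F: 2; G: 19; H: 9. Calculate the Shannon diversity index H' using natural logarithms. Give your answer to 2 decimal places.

1.31

Total N = 39+1+1+4+84+2+19+9 = 159, so the proportions are 0.2453, 0.0063, 0.0063, 0.0252, 0.5283, 0.0126, 0.1195, 0.0566 (working shown to 4 dp, full precision carried).
Each pᵢ ln pᵢ term: 0.2453×(-1.4053)=-0.3447, 0.0063×(-5.0689)=-0.0319, 0.0063×(-5.0689)=-0.0319, 0.0252×(-3.6826)=-0.0926, 0.5283×(-0.6381)=-0.3371, 0.0126×(-4.3758)=-0.0550, 0.1195×(-2.1245)=-0.2539, 0.0566×(-2.8717)=-0.1625.
Sum = -1.3097, so H' = 1.31.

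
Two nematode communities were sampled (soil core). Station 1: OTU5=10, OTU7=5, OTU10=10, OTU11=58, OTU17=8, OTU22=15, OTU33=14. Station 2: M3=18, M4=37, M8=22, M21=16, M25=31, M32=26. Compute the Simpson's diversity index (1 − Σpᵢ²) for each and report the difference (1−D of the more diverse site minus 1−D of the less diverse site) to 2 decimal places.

Station 1: N=120, proportions 0.0833, 0.0417, 0.0833, 0.4833, 0.0667, 0.125, 0.1167, giving 1−D = 0.7171 (working shown to 4 dp, full precision carried).
Station 2: N=150, proportions 0.12, 0.2467, 0.1467, 0.1067, 0.2067, 0.1733, giving 1−D = 0.8191.
Difference = |0.7171 − 0.8191| = 0.1020, i.e. 0.10 to 2 decimal places.

0.10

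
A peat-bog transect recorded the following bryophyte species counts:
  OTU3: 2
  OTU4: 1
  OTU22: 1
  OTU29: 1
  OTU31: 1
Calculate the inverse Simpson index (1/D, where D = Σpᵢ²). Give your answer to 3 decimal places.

4.500

Total N = 2+1+1+1+1 = 6, so the proportions are 0.3333333, 0.1666667, 0.1666667, 0.1666667, 0.1666667 (working shown to 7 dp, full precision carried).
D = 0.3333333² + 0.1666667² + 0.1666667² + 0.1666667² + 0.1666667² = 0.1111111 + 0.0277778 + 0.0277778 + 0.0277778 + 0.0277778 = 0.2222222.
So 1/D = 4.50000, i.e. 4.500 to 3 decimal places.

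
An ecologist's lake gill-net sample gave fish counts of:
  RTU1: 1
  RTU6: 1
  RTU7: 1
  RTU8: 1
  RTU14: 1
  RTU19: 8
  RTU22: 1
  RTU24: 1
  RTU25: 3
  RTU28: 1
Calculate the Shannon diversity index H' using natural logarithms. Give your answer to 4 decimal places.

1.8954

Total N = 1+1+1+1+1+8+1+1+3+1 = 19, so the proportions are 0.052632, 0.052632, 0.052632, 0.052632, 0.052632, 0.421053, 0.052632, 0.052632, 0.157895, 0.052632 (working shown to 6 dp, full precision carried).
Each pᵢ ln pᵢ term: 0.052632×(-2.944439)=-0.154970, 0.052632×(-2.944439)=-0.154970, 0.052632×(-2.944439)=-0.154970, 0.052632×(-2.944439)=-0.154970, 0.052632×(-2.944439)=-0.154970, 0.421053×(-0.864997)=-0.364209, 0.052632×(-2.944439)=-0.154970, 0.052632×(-2.944439)=-0.154970, 0.157895×(-1.845827)=-0.291446, 0.052632×(-2.944439)=-0.154970.
Sum = -1.895420, so H' = 1.8954.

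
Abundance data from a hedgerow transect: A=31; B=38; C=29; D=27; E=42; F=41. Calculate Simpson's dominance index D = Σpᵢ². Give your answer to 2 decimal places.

Total N = 31+38+29+27+42+41 = 208, so the proportions are 0.149, 0.1827, 0.1394, 0.1298, 0.2019, 0.1971 (working shown to 4 dp, full precision carried).
D = 0.149² + 0.1827² + 0.1394² + 0.1298² + 0.2019² + 0.1971² = 0.0222 + 0.0334 + 0.0194 + 0.0169 + 0.0408 + 0.0389 = 0.1715.
To 2 decimal places, D = 0.17.

0.17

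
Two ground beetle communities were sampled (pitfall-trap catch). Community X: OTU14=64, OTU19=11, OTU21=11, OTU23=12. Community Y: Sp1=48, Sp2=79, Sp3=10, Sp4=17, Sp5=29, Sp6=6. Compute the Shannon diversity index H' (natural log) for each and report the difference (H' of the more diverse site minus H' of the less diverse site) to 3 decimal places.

0.456

Community X: N=98, proportions 0.6530612, 0.1122449, 0.1122449, 0.122449, giving H' = 1.0263849 (working shown to 7 dp, full precision carried).
Community Y: N=189, proportions 0.2539683, 0.4179894, 0.0529101, 0.0899471, 0.1534392, 0.031746, giving H' = 1.4819764.
Difference = |1.0263849 − 1.4819764| = 0.4555915, i.e. 0.456 to 3 decimal places.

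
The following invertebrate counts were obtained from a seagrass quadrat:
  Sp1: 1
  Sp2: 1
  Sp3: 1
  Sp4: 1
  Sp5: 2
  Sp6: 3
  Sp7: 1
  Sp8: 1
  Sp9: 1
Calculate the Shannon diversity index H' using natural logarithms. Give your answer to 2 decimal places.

2.09

Total N = 1+1+1+1+2+3+1+1+1 = 12, so the proportions are 0.0833, 0.0833, 0.0833, 0.0833, 0.1667, 0.25, 0.0833, 0.0833, 0.0833 (working shown to 4 dp, full precision carried).
Each pᵢ ln pᵢ term: 0.0833×(-2.4849)=-0.2071, 0.0833×(-2.4849)=-0.2071, 0.0833×(-2.4849)=-0.2071, 0.0833×(-2.4849)=-0.2071, 0.1667×(-1.7918)=-0.2986, 0.25×(-1.3863)=-0.3466, 0.0833×(-2.4849)=-0.2071, 0.0833×(-2.4849)=-0.2071, 0.0833×(-2.4849)=-0.2071.
Sum = -2.0947, so H' = 2.09.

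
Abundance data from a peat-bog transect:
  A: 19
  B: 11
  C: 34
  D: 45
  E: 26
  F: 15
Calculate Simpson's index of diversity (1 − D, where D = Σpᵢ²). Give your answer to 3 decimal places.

Total N = 19+11+34+45+26+15 = 150, so the proportions are 0.12667, 0.07333, 0.22667, 0.3, 0.17333, 0.1 (working shown to 5 dp, full precision carried).
D = 0.12667² + 0.07333² + 0.22667² + 0.3² + 0.17333² + 0.1² = 0.01604 + 0.00538 + 0.05138 + 0.09000 + 0.03004 + 0.01000 = 0.20284.
So 1 − D = 0.79716, i.e. 0.797 to 3 decimal places.

0.797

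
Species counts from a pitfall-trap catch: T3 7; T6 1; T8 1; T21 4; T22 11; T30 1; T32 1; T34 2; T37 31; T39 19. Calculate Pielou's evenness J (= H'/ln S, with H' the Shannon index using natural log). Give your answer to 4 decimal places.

0.7266

Total N = 7+1+1+4+11+1+1+2+31+19 = 78, so the proportions are 0.089744, 0.012821, 0.012821, 0.051282, 0.141026, 0.012821, 0.012821, 0.025641, 0.397436, 0.24359 (working shown to 6 dp, full precision carried).
H' = −Σ pᵢ ln pᵢ = −((-0.216354) + (-0.055855) + (-0.055855) + (-0.152329) + (-0.276243) + (-0.055855) + (-0.055855) + (-0.093937) + (-0.366723) + (-0.344014)) = 1.673021.
With S = 10 species, ln S = 2.302585, so J = 1.673021/2.302585 = 0.726584, i.e. 0.7266 to 4 decimal places.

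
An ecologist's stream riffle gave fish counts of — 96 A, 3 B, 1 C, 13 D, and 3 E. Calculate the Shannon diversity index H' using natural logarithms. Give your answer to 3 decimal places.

0.632

Total N = 96+3+1+13+3 = 116, so the proportions are 0.82759, 0.02586, 0.00862, 0.11207, 0.02586 (working shown to 5 dp, full precision carried).
Each pᵢ ln pᵢ term: 0.82759×(-0.18924)=-0.15661, 0.02586×(-3.65498)=-0.09453, 0.00862×(-4.75359)=-0.04098, 0.11207×(-2.18864)=-0.24528, 0.02586×(-3.65498)=-0.09453.
Sum = -0.63192, so H' = 0.632.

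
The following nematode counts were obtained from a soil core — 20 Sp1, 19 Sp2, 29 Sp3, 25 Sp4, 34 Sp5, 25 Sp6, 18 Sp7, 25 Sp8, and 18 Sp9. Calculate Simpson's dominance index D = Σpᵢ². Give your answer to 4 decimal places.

Total N = 20+19+29+25+34+25+18+25+18 = 213, so the proportions are 0.093897, 0.089202, 0.13615, 0.117371, 0.159624, 0.117371, 0.084507, 0.117371, 0.084507 (working shown to 6 dp, full precision carried).
D = 0.093897² + 0.089202² + 0.13615² + 0.117371² + 0.159624² + 0.117371² + 0.084507² + 0.117371² + 0.084507² = 0.008817 + 0.007957 + 0.018537 + 0.013776 + 0.025480 + 0.013776 + 0.007141 + 0.013776 + 0.007141 = 0.116401.
To 4 decimal places, D = 0.1164.

0.1164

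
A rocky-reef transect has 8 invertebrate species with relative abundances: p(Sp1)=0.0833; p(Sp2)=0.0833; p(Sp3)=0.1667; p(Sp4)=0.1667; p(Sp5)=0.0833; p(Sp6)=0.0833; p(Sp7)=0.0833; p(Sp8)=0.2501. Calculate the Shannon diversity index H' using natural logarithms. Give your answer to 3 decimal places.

Each pᵢ ln pᵢ term (working shown to 5 dp, full precision carried): 0.0833×(-2.48531)=-0.20703, 0.0833×(-2.48531)=-0.20703, 0.1667×(-1.79156)=-0.29865, 0.1667×(-1.79156)=-0.29865, 0.0833×(-2.48531)=-0.20703, 0.0833×(-2.48531)=-0.20703, 0.0833×(-2.48531)=-0.20703, 0.2501×(-1.38589)=-0.34661.
Sum = -1.97905, so H' = 1.979.

1.979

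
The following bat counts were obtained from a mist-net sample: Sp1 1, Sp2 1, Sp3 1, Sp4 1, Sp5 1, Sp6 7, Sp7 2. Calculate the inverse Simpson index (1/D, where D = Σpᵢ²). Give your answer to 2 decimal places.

Total N = 1+1+1+1+1+7+2 = 14, so the proportions are 0.071429, 0.071429, 0.071429, 0.071429, 0.071429, 0.5, 0.142857 (working shown to 6 dp, full precision carried).
D = 0.071429² + 0.071429² + 0.071429² + 0.071429² + 0.071429² + 0.5² + 0.142857² = 0.005102 + 0.005102 + 0.005102 + 0.005102 + 0.005102 + 0.250000 + 0.020408 = 0.295918.
So 1/D = 3.3793, i.e. 3.38 to 2 decimal places.

3.38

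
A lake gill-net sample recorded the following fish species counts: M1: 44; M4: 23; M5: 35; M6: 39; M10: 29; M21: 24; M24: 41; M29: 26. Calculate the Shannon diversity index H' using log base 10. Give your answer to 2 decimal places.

0.89

Total N = 44+23+35+39+29+24+41+26 = 261, so the proportions are 0.1686, 0.0881, 0.1341, 0.1494, 0.1111, 0.092, 0.1571, 0.0996 (working shown to 4 dp, full precision carried).
Each pᵢ log₁₀ pᵢ term: 0.1686×(-0.7732)=-0.1303, 0.0881×(-1.0549)=-0.0930, 0.1341×(-0.8726)=-0.1170, 0.1494×(-0.8256)=-0.1234, 0.1111×(-0.9542)=-0.1060, 0.092×(-1.0364)=-0.0953, 0.1571×(-0.8039)=-0.1263, 0.0996×(-1.0017)=-0.0998.
Sum = -0.8911, so H' = 0.89.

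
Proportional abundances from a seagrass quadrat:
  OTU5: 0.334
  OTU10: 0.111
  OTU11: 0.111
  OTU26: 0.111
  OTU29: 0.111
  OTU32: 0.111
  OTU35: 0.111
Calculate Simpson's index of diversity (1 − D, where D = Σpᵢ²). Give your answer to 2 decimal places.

D = 0.334² + 0.111² + 0.111² + 0.111² + 0.111² + 0.111² + 0.111² = 0.1116 + 0.0123 + 0.0123 + 0.0123 + 0.0123 + 0.0123 + 0.0123 = 0.1855 (working shown to 4 dp, full precision carried).
So 1 − D = 0.8145, i.e. 0.81 to 2 decimal places.

0.81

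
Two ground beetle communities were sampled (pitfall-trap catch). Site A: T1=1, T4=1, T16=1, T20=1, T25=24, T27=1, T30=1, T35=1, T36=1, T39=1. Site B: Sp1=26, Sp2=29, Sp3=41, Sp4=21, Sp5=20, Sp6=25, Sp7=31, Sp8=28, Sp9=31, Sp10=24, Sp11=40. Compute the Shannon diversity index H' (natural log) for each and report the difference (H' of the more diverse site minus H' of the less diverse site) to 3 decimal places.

Site A: N=33, proportions 0.030303, 0.030303, 0.030303, 0.030303, 0.727273, 0.030303, 0.030303, 0.030303, 0.030303, 0.030303, giving H' = 1.185196 (working shown to 6 dp, full precision carried).
Site B: N=316, proportions 0.082278, 0.091772, 0.129747, 0.066456, 0.063291, 0.079114, 0.098101, 0.088608, 0.098101, 0.075949, 0.126582, giving H' = 2.372902.
Difference = |1.185196 − 2.372902| = 1.187706, i.e. 1.188 to 3 decimal places.

1.188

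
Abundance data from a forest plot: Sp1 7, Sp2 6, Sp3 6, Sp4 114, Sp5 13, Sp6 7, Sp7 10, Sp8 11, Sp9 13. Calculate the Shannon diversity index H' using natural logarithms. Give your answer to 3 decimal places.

1.462

Total N = 7+6+6+114+13+7+10+11+13 = 187, so the proportions are 0.03743, 0.03209, 0.03209, 0.60963, 0.06952, 0.03743, 0.05348, 0.05882, 0.06952 (working shown to 5 dp, full precision carried).
Each pᵢ ln pᵢ term: 0.03743×(-3.28520)=-0.12298, 0.03209×(-3.43935)=-0.11035, 0.03209×(-3.43935)=-0.11035, 0.60963×(-0.49491)=-0.30171, 0.06952×(-2.66616)=-0.18535, 0.03743×(-3.28520)=-0.12298, 0.05348×(-2.92852)=-0.15661, 0.05882×(-2.83321)=-0.16666, 0.06952×(-2.66616)=-0.18535.
Sum = -1.46233, so H' = 1.462.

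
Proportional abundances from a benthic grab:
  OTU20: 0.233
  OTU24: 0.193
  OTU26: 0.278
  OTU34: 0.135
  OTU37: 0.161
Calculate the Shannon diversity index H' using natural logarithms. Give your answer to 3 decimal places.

1.577

Each pᵢ ln pᵢ term (working shown to 5 dp, full precision carried): 0.233×(-1.45672)=-0.33942, 0.193×(-1.64507)=-0.31750, 0.278×(-1.28013)=-0.35588, 0.135×(-2.00248)=-0.27033, 0.161×(-1.82635)=-0.29404.
Sum = -1.57717, so H' = 1.577.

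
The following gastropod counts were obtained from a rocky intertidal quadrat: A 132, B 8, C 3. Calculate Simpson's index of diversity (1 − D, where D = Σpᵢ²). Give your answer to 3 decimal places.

Total N = 132+8+3 = 143, so the proportions are 0.92308, 0.05594, 0.02098 (working shown to 5 dp, full precision carried).
D = 0.92308² + 0.05594² + 0.02098² = 0.85207 + 0.00313 + 0.00044 = 0.85564.
So 1 − D = 0.14436, i.e. 0.144 to 3 decimal places.

0.144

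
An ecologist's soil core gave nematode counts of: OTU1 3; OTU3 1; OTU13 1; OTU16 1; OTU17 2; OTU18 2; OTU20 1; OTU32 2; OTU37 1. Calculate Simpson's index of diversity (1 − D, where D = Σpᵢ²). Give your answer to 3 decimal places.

0.867

Total N = 3+1+1+1+2+2+1+2+1 = 14, so the proportions are 0.21429, 0.07143, 0.07143, 0.07143, 0.14286, 0.14286, 0.07143, 0.14286, 0.07143 (working shown to 5 dp, full precision carried).
D = 0.21429² + 0.07143² + 0.07143² + 0.07143² + 0.14286² + 0.14286² + 0.07143² + 0.14286² + 0.07143² = 0.04592 + 0.00510 + 0.00510 + 0.00510 + 0.02041 + 0.02041 + 0.00510 + 0.02041 + 0.00510 = 0.13265.
So 1 − D = 0.86735, i.e. 0.867 to 3 decimal places.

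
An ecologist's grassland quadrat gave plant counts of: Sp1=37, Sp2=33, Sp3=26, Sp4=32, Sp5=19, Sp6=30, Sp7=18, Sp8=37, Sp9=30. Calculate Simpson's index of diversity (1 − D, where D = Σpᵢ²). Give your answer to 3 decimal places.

0.883

Total N = 37+33+26+32+19+30+18+37+30 = 262, so the proportions are 0.14122, 0.12595, 0.09924, 0.12214, 0.07252, 0.1145, 0.0687, 0.14122, 0.1145 (working shown to 5 dp, full precision carried).
D = 0.14122² + 0.12595² + 0.09924² + 0.12214² + 0.07252² + 0.1145² + 0.0687² + 0.14122² + 0.1145² = 0.01994 + 0.01586 + 0.00985 + 0.01492 + 0.00526 + 0.01311 + 0.00472 + 0.01994 + 0.01311 = 0.11672.
So 1 − D = 0.88328, i.e. 0.883 to 3 decimal places.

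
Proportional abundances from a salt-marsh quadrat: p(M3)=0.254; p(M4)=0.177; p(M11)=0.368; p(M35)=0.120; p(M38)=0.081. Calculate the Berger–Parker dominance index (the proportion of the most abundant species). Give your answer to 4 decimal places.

0.3680

The largest proportion is 0.368, i.e. d = 0.3680 to 4 decimal places.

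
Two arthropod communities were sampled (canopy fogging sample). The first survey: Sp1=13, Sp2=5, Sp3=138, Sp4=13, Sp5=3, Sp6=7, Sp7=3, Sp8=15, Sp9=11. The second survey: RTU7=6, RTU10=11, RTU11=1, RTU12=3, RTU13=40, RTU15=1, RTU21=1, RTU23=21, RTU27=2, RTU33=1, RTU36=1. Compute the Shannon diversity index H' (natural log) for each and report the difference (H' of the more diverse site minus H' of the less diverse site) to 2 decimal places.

0.31

The first survey: N=208, proportions 0.0625, 0.024, 0.6635, 0.0625, 0.0144, 0.0337, 0.0144, 0.0721, 0.0529, giving H' = 1.2899 (working shown to 4 dp, full precision carried).
The second survey: N=88, proportions 0.0682, 0.125, 0.0114, 0.0341, 0.4545, 0.0114, 0.0114, 0.2386, 0.0227, 0.0114, 0.0114, giving H' = 1.5989.
Difference = |1.2899 − 1.5989| = 0.3090, i.e. 0.31 to 2 decimal places.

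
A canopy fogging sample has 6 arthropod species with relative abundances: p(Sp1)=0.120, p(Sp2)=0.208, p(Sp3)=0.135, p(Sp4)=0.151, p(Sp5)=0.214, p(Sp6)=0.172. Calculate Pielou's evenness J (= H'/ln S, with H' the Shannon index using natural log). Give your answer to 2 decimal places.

0.99

H' = −Σ pᵢ ln pᵢ = −((-0.2544) + (-0.3266) + (-0.2703) + (-0.2855) + (-0.3299) + (-0.3028)) = 1.7695 (working shown to 4 dp, full precision carried).
With S = 6 species, ln S = 1.7918, so J = 1.7695/1.7918 = 0.9876, i.e. 0.99 to 2 decimal places.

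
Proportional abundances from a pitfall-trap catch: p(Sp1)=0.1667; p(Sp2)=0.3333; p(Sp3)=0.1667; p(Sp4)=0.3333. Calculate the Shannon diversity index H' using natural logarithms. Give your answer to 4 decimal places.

1.3297

Each pᵢ ln pᵢ term (working shown to 6 dp, full precision carried): 0.1667×(-1.791559)=-0.298653, 0.3333×(-1.098712)=-0.366201, 0.1667×(-1.791559)=-0.298653, 0.3333×(-1.098712)=-0.366201.
Sum = -1.329708, so H' = 1.3297.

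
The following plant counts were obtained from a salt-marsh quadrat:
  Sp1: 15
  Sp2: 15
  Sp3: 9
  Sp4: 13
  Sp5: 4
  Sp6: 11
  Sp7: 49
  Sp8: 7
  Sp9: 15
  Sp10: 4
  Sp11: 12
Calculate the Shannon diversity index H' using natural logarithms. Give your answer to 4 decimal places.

2.1370

Total N = 15+15+9+13+4+11+49+7+15+4+12 = 154, so the proportions are 0.097403, 0.097403, 0.058442, 0.084416, 0.025974, 0.071429, 0.318182, 0.045455, 0.097403, 0.025974, 0.077922 (working shown to 6 dp, full precision carried).
Each pᵢ ln pᵢ term: 0.097403×(-2.328902)=-0.226841, 0.097403×(-2.328902)=-0.226841, 0.058442×(-2.839728)=-0.165958, 0.084416×(-2.472003)=-0.208676, 0.025974×(-3.650658)=-0.094822, 0.071429×(-2.639057)=-0.188504, 0.318182×(-1.145132)=-0.364360, 0.045455×(-3.091042)=-0.140502, 0.097403×(-2.328902)=-0.226841, 0.025974×(-3.650658)=-0.094822, 0.077922×(-2.552046)=-0.198861.
Sum = -2.137029, so H' = 2.1370.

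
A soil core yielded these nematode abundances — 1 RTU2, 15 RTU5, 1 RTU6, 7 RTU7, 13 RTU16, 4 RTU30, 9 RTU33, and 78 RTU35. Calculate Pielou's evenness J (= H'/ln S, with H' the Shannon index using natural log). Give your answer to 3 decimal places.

0.632

Total N = 1+15+1+7+13+4+9+78 = 128, so the proportions are 0.00781, 0.11719, 0.00781, 0.05469, 0.10156, 0.03125, 0.07031, 0.60938 (working shown to 5 dp, full precision carried).
H' = −Σ pᵢ ln pᵢ = −((-0.03791) + (-0.25125) + (-0.03791) + (-0.15893) + (-0.23228) + (-0.10830) + (-0.18667) + (-0.30184)) = 1.31508.
With S = 8 species, ln S = 2.07944, so J = 1.31508/2.07944 = 0.63242, i.e. 0.632 to 3 decimal places.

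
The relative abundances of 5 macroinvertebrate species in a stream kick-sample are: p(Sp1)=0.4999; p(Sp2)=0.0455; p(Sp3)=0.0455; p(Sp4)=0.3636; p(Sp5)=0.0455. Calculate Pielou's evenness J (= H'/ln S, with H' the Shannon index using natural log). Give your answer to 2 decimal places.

H' = −Σ pᵢ ln pᵢ = −((-0.3466) + (-0.1406) + (-0.1406) + (-0.3679) + (-0.1406)) = 1.1362 (working shown to 4 dp, full precision carried).
With S = 5 species, ln S = 1.6094, so J = 1.1362/1.6094 = 0.7060, i.e. 0.71 to 2 decimal places.

0.71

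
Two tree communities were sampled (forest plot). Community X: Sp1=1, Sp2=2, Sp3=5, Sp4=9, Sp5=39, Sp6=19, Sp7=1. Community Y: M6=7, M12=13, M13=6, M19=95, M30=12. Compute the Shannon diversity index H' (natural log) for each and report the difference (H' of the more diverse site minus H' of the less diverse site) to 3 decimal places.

0.351

Community X: N=76, proportions 0.013158, 0.026316, 0.065789, 0.118421, 0.513158, 0.25, 0.013158, giving H' = 1.330316 (working shown to 6 dp, full precision carried).
Community Y: N=133, proportions 0.052632, 0.097744, 0.045113, 0.714286, 0.090226, giving H' = 0.979421.
Difference = |1.330316 − 0.979421| = 0.350895, i.e. 0.351 to 3 decimal places.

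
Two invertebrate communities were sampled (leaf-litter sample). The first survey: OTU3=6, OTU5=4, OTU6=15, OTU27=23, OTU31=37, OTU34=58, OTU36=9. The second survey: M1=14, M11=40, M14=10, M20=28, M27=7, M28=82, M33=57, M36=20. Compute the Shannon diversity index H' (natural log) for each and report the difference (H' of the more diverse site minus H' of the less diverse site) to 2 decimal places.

The first survey: N=152, proportions 0.0395, 0.0263, 0.0987, 0.1513, 0.2434, 0.3816, 0.0592, giving H' = 1.6165 (working shown to 4 dp, full precision carried).
The second survey: N=258, proportions 0.0543, 0.155, 0.0388, 0.1085, 0.0271, 0.3178, 0.2209, 0.0775, giving H' = 1.8081.
Difference = |1.6165 − 1.8081| = 0.1916, i.e. 0.19 to 2 decimal places.

0.19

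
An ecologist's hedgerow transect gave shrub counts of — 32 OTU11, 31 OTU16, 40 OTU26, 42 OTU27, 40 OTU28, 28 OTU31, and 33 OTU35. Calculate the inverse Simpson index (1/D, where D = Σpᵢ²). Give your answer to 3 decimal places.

6.860

Total N = 32+31+40+42+40+28+33 = 246, so the proportions are 0.1300813, 0.1260163, 0.1626016, 0.1707317, 0.1626016, 0.1138211, 0.1341463 (working shown to 7 dp, full precision carried).
D = 0.1300813² + 0.1260163² + 0.1626016² + 0.1707317² + 0.1626016² + 0.1138211² + 0.1341463² = 0.0169211 + 0.0158801 + 0.0264393 + 0.0291493 + 0.0264393 + 0.0129553 + 0.0179952 = 0.1457796.
So 1/D = 6.85967, i.e. 6.860 to 3 decimal places.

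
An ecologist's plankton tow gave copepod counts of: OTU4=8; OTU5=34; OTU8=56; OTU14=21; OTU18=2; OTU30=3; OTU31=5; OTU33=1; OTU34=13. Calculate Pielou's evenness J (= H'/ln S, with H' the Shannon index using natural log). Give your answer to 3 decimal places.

Total N = 8+34+56+21+2+3+5+1+13 = 143, so the proportions are 0.05594, 0.23776, 0.39161, 0.14685, 0.01399, 0.02098, 0.03497, 0.00699, 0.09091 (working shown to 5 dp, full precision carried).
H' = −Σ pᵢ ln pᵢ = −((-0.16131) + (-0.34154) + (-0.36713) + (-0.28171) + (-0.05972) + (-0.08107) + (-0.11725) + (-0.03471) + (-0.21799)) = 1.66242.
With S = 9 species, ln S = 2.19722, so J = 1.66242/2.19722 = 0.75660, i.e. 0.757 to 3 decimal places.

0.757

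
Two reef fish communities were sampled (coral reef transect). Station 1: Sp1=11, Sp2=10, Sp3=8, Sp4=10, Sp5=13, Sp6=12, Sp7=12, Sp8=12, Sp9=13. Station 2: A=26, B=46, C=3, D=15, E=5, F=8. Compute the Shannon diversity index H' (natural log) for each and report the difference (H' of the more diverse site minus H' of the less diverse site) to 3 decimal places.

0.751

Station 1: N=101, proportions 0.1089109, 0.0990099, 0.0792079, 0.0990099, 0.1287129, 0.1188119, 0.1188119, 0.1188119, 0.1287129, giving H' = 2.1873046 (working shown to 7 dp, full precision carried).
Station 2: N=103, proportions 0.2524272, 0.4466019, 0.0291262, 0.1456311, 0.0485437, 0.0776699, giving H' = 1.4364054.
Difference = |2.1873046 − 1.4364054| = 0.7508992, i.e. 0.751 to 3 decimal places.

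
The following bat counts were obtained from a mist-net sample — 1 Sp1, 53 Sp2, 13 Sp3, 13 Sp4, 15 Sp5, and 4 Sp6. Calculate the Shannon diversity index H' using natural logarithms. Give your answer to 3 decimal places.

1.330

Total N = 1+53+13+13+15+4 = 99, so the proportions are 0.0101, 0.53535, 0.13131, 0.13131, 0.15152, 0.0404 (working shown to 5 dp, full precision carried).
Each pᵢ ln pᵢ term: 0.0101×(-4.59512)=-0.04642, 0.53535×(-0.62483)=-0.33450, 0.13131×(-2.03017)=-0.26659, 0.13131×(-2.03017)=-0.26659, 0.15152×(-1.88707)=-0.28592, 0.0404×(-3.20883)=-0.12965.
Sum = -1.32966, so H' = 1.330.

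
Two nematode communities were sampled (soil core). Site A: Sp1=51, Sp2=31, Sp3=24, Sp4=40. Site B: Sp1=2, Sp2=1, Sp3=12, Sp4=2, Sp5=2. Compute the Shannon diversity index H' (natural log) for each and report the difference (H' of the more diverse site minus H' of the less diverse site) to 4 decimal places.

Site A: N=146, proportions 0.349315, 0.212329, 0.164384, 0.273973, giving H' = 1.347955 (working shown to 6 dp, full precision carried).
Site B: N=19, proportions 0.105263, 0.052632, 0.631579, 0.105263, 0.105263, giving H' = 1.156136.
Difference = |1.347955 − 1.156136| = 0.191819, i.e. 0.1918 to 4 decimal places.

0.1918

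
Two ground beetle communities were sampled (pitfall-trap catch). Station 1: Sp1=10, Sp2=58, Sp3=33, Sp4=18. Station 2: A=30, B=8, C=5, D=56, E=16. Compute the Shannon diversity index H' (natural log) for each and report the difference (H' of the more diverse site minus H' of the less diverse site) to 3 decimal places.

0.097

Station 1: N=119, proportions 0.08403, 0.48739, 0.27731, 0.15126, giving H' = 1.19977 (working shown to 5 dp, full precision carried).
Station 2: N=115, proportions 0.26087, 0.06957, 0.04348, 0.48696, 0.13913, giving H' = 1.29711.
Difference = |1.19977 − 1.29711| = 0.09734, i.e. 0.097 to 3 decimal places.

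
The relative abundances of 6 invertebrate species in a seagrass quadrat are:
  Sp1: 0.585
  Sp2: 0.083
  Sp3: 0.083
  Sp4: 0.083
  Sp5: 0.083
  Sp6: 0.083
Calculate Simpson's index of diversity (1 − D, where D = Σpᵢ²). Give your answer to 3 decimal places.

0.623

D = 0.585² + 0.083² + 0.083² + 0.083² + 0.083² + 0.083² = 0.34222 + 0.00689 + 0.00689 + 0.00689 + 0.00689 + 0.00689 = 0.37667 (working shown to 5 dp, full precision carried).
So 1 − D = 0.62333, i.e. 0.623 to 3 decimal places.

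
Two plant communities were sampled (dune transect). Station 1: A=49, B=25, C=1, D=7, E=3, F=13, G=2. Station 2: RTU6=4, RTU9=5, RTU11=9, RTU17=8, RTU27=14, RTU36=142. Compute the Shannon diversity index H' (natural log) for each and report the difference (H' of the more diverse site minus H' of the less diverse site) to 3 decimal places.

Station 1: N=100, proportions 0.49, 0.25, 0.01, 0.07, 0.03, 0.13, 0.02, giving H' = 1.37698 (working shown to 5 dp, full precision carried).
Station 2: N=182, proportions 0.02198, 0.02747, 0.04945, 0.04396, 0.07692, 0.78022, giving H' = 0.85963.
Difference = |1.37698 − 0.85963| = 0.51735, i.e. 0.517 to 3 decimal places.

0.517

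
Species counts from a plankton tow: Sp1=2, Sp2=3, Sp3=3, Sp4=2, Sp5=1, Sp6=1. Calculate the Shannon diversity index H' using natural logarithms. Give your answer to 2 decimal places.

Total N = 2+3+3+2+1+1 = 12, so the proportions are 0.1667, 0.25, 0.25, 0.1667, 0.0833, 0.0833 (working shown to 4 dp, full precision carried).
Each pᵢ ln pᵢ term: 0.1667×(-1.7918)=-0.2986, 0.25×(-1.3863)=-0.3466, 0.25×(-1.3863)=-0.3466, 0.1667×(-1.7918)=-0.2986, 0.0833×(-2.4849)=-0.2071, 0.0833×(-2.4849)=-0.2071.
Sum = -1.7046, so H' = 1.70.

1.70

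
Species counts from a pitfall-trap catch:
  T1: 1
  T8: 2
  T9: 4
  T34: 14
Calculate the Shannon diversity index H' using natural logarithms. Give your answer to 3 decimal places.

Total N = 1+2+4+14 = 21, so the proportions are 0.04762, 0.09524, 0.19048, 0.66667 (working shown to 5 dp, full precision carried).
Each pᵢ ln pᵢ term: 0.04762×(-3.04452)=-0.14498, 0.09524×(-2.35138)=-0.22394, 0.19048×(-1.65823)=-0.31585, 0.66667×(-0.40547)=-0.27031.
Sum = -0.95508, so H' = 0.955.

0.955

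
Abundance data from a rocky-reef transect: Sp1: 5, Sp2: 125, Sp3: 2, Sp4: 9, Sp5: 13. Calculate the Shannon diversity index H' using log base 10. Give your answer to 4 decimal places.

Total N = 5+125+2+9+13 = 154, so the proportions are 0.032468, 0.811688, 0.012987, 0.058442, 0.084416 (working shown to 6 dp, full precision carried).
Each pᵢ log₁₀ pᵢ term: 0.032468×(-1.488551)=-0.048330, 0.811688×(-0.090611)=-0.073548, 0.012987×(-1.886491)=-0.024500, 0.058442×(-1.233278)=-0.072075, 0.084416×(-1.073577)=-0.090627.
Sum = -0.309078, so H' = 0.3091.

0.3091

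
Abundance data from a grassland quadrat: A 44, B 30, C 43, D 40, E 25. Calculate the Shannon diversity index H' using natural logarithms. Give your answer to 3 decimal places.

Total N = 44+30+43+40+25 = 182, so the proportions are 0.24176, 0.16484, 0.23626, 0.21978, 0.13736 (working shown to 5 dp, full precision carried).
Each pᵢ ln pᵢ term: 0.24176×(-1.41982)=-0.34325, 0.16484×(-1.80281)=-0.29717, 0.23626×(-1.44281)=-0.34088, 0.21978×(-1.51513)=-0.33299, 0.13736×(-1.98513)=-0.27268.
Sum = -1.58698, so H' = 1.587.

1.587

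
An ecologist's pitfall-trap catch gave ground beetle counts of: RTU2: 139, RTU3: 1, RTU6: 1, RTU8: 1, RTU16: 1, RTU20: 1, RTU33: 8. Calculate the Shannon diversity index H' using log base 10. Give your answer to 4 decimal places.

Total N = 139+1+1+1+1+1+8 = 152, so the proportions are 0.914474, 0.006579, 0.006579, 0.006579, 0.006579, 0.006579, 0.052632 (working shown to 6 dp, full precision carried).
Each pᵢ log₁₀ pᵢ term: 0.914474×(-0.038829)=-0.035508, 0.006579×(-2.181844)=-0.014354, 0.006579×(-2.181844)=-0.014354, 0.006579×(-2.181844)=-0.014354, 0.006579×(-2.181844)=-0.014354, 0.006579×(-2.181844)=-0.014354, 0.052632×(-1.278754)=-0.067303.
Sum = -0.174582, so H' = 0.1746.

0.1746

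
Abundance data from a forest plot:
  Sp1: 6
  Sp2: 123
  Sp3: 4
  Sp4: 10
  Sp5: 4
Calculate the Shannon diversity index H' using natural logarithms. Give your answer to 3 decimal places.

Total N = 6+123+4+10+4 = 147, so the proportions are 0.04082, 0.83673, 0.02721, 0.06803, 0.02721 (working shown to 5 dp, full precision carried).
Each pᵢ ln pᵢ term: 0.04082×(-3.19867)=-0.13056, 0.83673×(-0.17825)=-0.14915, 0.02721×(-3.60414)=-0.09807, 0.06803×(-2.68785)=-0.18285, 0.02721×(-3.60414)=-0.09807.
Sum = -0.65869, so H' = 0.659.

0.659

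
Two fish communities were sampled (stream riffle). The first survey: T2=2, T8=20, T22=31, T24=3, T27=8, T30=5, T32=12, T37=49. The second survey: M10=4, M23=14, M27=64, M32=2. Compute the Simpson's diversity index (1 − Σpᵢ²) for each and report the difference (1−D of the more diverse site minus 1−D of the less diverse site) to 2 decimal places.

The first survey: N=130, proportions 0.01538, 0.15385, 0.23846, 0.02308, 0.06154, 0.03846, 0.09231, 0.37692, giving 1−D = 0.76284 (working shown to 5 dp, full precision carried).
The second survey: N=84, proportions 0.04762, 0.16667, 0.7619, 0.02381, giving 1−D = 0.38889.
Difference = |0.76284 − 0.38889| = 0.37395, i.e. 0.37 to 2 decimal places.

0.37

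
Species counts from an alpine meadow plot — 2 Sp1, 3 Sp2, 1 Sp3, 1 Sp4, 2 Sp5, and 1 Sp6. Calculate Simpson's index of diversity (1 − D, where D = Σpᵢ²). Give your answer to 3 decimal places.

Total N = 2+3+1+1+2+1 = 10, so the proportions are 0.2, 0.3, 0.1, 0.1, 0.2, 0.1 (working shown to 5 dp, full precision carried).
D = 0.2² + 0.3² + 0.1² + 0.1² + 0.2² + 0.1² = 0.04000 + 0.09000 + 0.01000 + 0.01000 + 0.04000 + 0.01000 = 0.20000.
So 1 − D = 0.80000, i.e. 0.800 to 3 decimal places.

0.800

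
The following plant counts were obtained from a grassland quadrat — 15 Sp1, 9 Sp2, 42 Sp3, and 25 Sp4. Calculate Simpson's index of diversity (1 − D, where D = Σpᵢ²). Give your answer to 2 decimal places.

Total N = 15+9+42+25 = 91, so the proportions are 0.1648, 0.0989, 0.4615, 0.2747 (working shown to 4 dp, full precision carried).
D = 0.1648² + 0.0989² + 0.4615² + 0.2747² = 0.0272 + 0.0098 + 0.2130 + 0.0755 = 0.3254.
So 1 − D = 0.6746, i.e. 0.67 to 2 decimal places.

0.67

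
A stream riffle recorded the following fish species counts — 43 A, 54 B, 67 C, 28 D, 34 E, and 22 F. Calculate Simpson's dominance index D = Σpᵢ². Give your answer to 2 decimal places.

Total N = 43+54+67+28+34+22 = 248, so the proportions are 0.1734, 0.2177, 0.2702, 0.1129, 0.1371, 0.0887 (working shown to 4 dp, full precision carried).
D = 0.1734² + 0.2177² + 0.2702² + 0.1129² + 0.1371² + 0.0887² = 0.0301 + 0.0474 + 0.0730 + 0.0127 + 0.0188 + 0.0079 = 0.1899.
To 2 decimal places, D = 0.19.

0.19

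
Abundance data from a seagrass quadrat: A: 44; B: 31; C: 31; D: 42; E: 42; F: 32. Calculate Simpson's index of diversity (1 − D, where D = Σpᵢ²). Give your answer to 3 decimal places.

0.829

Total N = 44+31+31+42+42+32 = 222, so the proportions are 0.1982, 0.13964, 0.13964, 0.18919, 0.18919, 0.14414 (working shown to 5 dp, full precision carried).
D = 0.1982² + 0.13964² + 0.13964² + 0.18919² + 0.18919² + 0.14414² = 0.03928 + 0.01950 + 0.01950 + 0.03579 + 0.03579 + 0.02078 = 0.17064.
So 1 − D = 0.82936, i.e. 0.829 to 3 decimal places.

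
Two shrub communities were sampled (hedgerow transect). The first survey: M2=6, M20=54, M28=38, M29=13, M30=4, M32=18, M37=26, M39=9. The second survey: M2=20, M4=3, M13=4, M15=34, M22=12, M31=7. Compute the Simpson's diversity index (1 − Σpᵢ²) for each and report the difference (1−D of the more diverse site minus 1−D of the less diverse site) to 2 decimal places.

0.08

The first survey: N=168, proportions 0.0357, 0.3214, 0.2262, 0.0774, 0.0238, 0.1071, 0.1548, 0.0536, giving 1−D = 0.7994 (working shown to 4 dp, full precision carried).
The second survey: N=80, proportions 0.25, 0.0375, 0.05, 0.425, 0.15, 0.0875, giving 1−D = 0.7228.
Difference = |0.7994 − 0.7228| = 0.0766, i.e. 0.08 to 2 decimal places.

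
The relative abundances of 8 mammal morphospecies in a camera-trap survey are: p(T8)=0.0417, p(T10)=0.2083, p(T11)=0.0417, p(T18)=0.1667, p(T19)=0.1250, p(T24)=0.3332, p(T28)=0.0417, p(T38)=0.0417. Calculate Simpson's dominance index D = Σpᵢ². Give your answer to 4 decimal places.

D = 0.0417² + 0.2083² + 0.0417² + 0.1667² + 0.125² + 0.3332² + 0.0417² + 0.0417² = 0.001739 + 0.043389 + 0.001739 + 0.027789 + 0.015625 + 0.111022 + 0.001739 + 0.001739 = 0.204781 (working shown to 6 dp, full precision carried).
To 4 decimal places, D = 0.2048.

0.2048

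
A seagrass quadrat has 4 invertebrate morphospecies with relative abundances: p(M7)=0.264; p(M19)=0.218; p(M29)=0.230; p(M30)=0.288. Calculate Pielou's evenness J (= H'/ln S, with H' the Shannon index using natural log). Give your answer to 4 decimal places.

H' = −Σ pᵢ ln pᵢ = −((-0.351597) + (-0.332071) + (-0.338025) + (-0.358501)) = 1.380194 (working shown to 6 dp, full precision carried).
With S = 4 species, ln S = 1.386294, so J = 1.380194/1.386294 = 0.995599, i.e. 0.9956 to 4 decimal places.

0.9956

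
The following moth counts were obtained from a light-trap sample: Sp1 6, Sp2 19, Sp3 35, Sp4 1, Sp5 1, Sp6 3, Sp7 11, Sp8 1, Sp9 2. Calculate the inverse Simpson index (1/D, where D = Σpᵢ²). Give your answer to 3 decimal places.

Total N = 6+19+35+1+1+3+11+1+2 = 79, so the proportions are 0.0759494, 0.2405063, 0.443038, 0.0126582, 0.0126582, 0.0379747, 0.1392405, 0.0126582, 0.0253165 (working shown to 7 dp, full precision carried).
D = 0.0759494² + 0.2405063² + 0.443038² + 0.0126582² + 0.0126582² + 0.0379747² + 0.1392405² + 0.0126582² + 0.0253165² = 0.0057683 + 0.0578433 + 0.1962826 + 0.0001602 + 0.0001602 + 0.0014421 + 0.0193879 + 0.0001602 + 0.0006409 = 0.2818459.
So 1/D = 3.54804, i.e. 3.548 to 3 decimal places.

3.548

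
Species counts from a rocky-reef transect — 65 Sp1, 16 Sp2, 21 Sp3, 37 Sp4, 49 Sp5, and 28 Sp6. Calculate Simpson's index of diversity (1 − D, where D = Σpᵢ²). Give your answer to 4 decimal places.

0.7969

Total N = 65+16+21+37+49+28 = 216, so the proportions are 0.300926, 0.074074, 0.097222, 0.171296, 0.226852, 0.12963 (working shown to 6 dp, full precision carried).
D = 0.300926² + 0.074074² + 0.097222² + 0.171296² + 0.226852² + 0.12963² = 0.090556 + 0.005487 + 0.009452 + 0.029342 + 0.051462 + 0.016804 = 0.203104.
So 1 − D = 0.796896, i.e. 0.7969 to 4 decimal places.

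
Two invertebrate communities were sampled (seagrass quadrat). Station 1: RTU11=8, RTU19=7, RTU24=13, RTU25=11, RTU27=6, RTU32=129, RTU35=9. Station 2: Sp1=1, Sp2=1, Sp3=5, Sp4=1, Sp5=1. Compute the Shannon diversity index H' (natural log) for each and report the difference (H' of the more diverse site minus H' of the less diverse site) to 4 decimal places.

Station 1: N=183, proportions 0.0437158, 0.0382514, 0.0710383, 0.0601093, 0.0327869, 0.704918, 0.0491803, giving H' = 1.1252267 (working shown to 7 dp, full precision carried).
Station 2: N=9, proportions 0.1111111, 0.1111111, 0.5555556, 0.1111111, 0.1111111, giving H' = 1.3030924.
Difference = |1.1252267 − 1.3030924| = 0.1778657, i.e. 0.1779 to 4 decimal places.

0.1779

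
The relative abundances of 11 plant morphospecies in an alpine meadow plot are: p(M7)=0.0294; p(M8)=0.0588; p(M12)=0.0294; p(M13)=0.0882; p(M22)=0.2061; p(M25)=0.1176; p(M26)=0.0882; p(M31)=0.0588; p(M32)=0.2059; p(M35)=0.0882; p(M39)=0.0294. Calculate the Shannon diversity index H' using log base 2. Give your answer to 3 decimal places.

3.159

Each pᵢ log₂ pᵢ term (working shown to 5 dp, full precision carried): 0.0294×(-5.08804)=-0.14959, 0.0588×(-4.08804)=-0.24038, 0.0294×(-5.08804)=-0.14959, 0.0882×(-3.50308)=-0.30897, 0.2061×(-2.27858)=-0.46962, 0.1176×(-3.08804)=-0.36315, 0.0882×(-3.50308)=-0.30897, 0.0588×(-4.08804)=-0.24038, 0.2059×(-2.27998)=-0.46945, 0.0882×(-3.50308)=-0.30897, 0.0294×(-5.08804)=-0.14959.
Sum = -3.15865, so H' = 3.159.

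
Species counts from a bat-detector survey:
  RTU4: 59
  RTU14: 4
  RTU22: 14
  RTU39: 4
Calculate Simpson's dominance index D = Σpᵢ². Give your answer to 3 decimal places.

Total N = 59+4+14+4 = 81, so the proportions are 0.7284, 0.04938, 0.17284, 0.04938 (working shown to 5 dp, full precision carried).
D = 0.7284² + 0.04938² + 0.17284² + 0.04938² = 0.53056 + 0.00244 + 0.02987 + 0.00244 = 0.56531.
To 3 decimal places, D = 0.565.

0.565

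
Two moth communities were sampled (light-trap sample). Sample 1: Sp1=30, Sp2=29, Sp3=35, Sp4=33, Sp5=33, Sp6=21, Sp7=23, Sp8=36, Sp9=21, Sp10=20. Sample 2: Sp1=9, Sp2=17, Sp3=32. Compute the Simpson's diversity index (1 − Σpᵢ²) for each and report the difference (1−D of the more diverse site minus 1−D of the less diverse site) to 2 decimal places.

0.31

Sample 1: N=281, proportions 0.1068, 0.1032, 0.1246, 0.1174, 0.1174, 0.0747, 0.0819, 0.1281, 0.0747, 0.0712, giving 1−D = 0.8955 (working shown to 4 dp, full precision carried).
Sample 2: N=58, proportions 0.1552, 0.2931, 0.5517, giving 1−D = 0.5856.
Difference = |0.8955 − 0.5856| = 0.3099, i.e. 0.31 to 2 decimal places.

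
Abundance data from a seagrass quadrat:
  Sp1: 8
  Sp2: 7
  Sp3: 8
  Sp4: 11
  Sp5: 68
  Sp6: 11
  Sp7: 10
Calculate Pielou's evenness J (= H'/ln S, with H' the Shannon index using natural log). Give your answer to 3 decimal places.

Total N = 8+7+8+11+68+11+10 = 123, so the proportions are 0.06504, 0.05691, 0.06504, 0.08943, 0.55285, 0.08943, 0.0813 (working shown to 5 dp, full precision carried).
H' = −Σ pᵢ ln pᵢ = −((-0.17774) + (-0.16312) + (-0.17774) + (-0.21591) + (-0.32766) + (-0.21591) + (-0.20403)) = 1.48212.
With S = 7 species, ln S = 1.94591, so J = 1.48212/1.94591 = 0.76166, i.e. 0.762 to 3 decimal places.

0.762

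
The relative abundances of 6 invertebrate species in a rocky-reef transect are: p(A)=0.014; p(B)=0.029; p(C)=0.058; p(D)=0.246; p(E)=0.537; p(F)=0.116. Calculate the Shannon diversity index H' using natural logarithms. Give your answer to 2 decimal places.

1.26

Each pᵢ ln pᵢ term (working shown to 4 dp, full precision carried): 0.014×(-4.2687)=-0.0598, 0.029×(-3.5405)=-0.1027, 0.058×(-2.8473)=-0.1651, 0.246×(-1.4024)=-0.3450, 0.537×(-0.6218)=-0.3339, 0.116×(-2.1542)=-0.2499.
Sum = -1.2563, so H' = 1.26.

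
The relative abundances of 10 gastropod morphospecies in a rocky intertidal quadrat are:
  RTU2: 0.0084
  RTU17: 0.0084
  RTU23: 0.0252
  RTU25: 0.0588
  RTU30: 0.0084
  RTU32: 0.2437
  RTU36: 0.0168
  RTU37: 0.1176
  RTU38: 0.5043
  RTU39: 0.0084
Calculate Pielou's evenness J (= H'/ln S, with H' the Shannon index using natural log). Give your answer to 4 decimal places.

H' = −Σ pᵢ ln pᵢ = −((-0.040148) + (-0.040148) + (-0.092759) + (-0.166616) + (-0.040148) + (-0.344060) + (-0.068651) + (-0.251719) + (-0.345236) + (-0.040148)) = 1.429633 (working shown to 6 dp, full precision carried).
With S = 10 species, ln S = 2.302585, so J = 1.429633/2.302585 = 0.620882, i.e. 0.6209 to 4 decimal places.

0.6209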